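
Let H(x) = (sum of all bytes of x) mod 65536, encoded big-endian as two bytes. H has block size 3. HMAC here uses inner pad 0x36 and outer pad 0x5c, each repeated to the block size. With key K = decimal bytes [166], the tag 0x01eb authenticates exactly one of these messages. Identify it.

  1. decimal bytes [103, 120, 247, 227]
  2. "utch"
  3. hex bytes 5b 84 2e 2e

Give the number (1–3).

Key decimal bytes [166] = a6 is 1 byte ≤ B = 3; zero-pad to 3 bytes: K' = a6 00 00.
K' ⊕ ipad = 90 36 36; K' ⊕ opad = fa 5c 5c.
m1: inner = H(90 36 36 67 78 f7 e3) = 03 b5; tag = H(fa 5c 5c 03 b5) = 026a
m2: inner = H(90 36 36 75 74 63 68) = 02 b0; tag = H(fa 5c 5c 02 b0) = 0264
m3: inner = H(90 36 36 5b 84 2e 2e) = 02 37; tag = H(fa 5c 5c 02 37) = 01eb ← matches

3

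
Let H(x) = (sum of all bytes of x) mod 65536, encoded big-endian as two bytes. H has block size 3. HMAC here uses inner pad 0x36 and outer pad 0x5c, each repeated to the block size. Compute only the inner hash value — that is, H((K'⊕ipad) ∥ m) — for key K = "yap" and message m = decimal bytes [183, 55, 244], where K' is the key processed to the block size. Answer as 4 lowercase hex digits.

Key "yap" = 79 61 70 is exactly B = 3 bytes: K' = 79 61 70.
K' ⊕ ipad = 4f 57 46.
Inner input = 4f 57 46 ∥ b7 37 f4.
Inner hash: sum = 79+87+70+183+55+244 = 718 → 02 ce.

02ce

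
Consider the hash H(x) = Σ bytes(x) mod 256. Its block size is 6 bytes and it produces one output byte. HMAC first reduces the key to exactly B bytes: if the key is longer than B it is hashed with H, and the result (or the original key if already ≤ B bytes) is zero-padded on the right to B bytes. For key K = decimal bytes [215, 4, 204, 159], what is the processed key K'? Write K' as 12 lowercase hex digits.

d704cc9f0000

Key decimal bytes [215, 4, 204, 159] = d7 04 cc 9f is 4 bytes ≤ B = 6; zero-pad to 6 bytes: K' = d7 04 cc 9f 00 00.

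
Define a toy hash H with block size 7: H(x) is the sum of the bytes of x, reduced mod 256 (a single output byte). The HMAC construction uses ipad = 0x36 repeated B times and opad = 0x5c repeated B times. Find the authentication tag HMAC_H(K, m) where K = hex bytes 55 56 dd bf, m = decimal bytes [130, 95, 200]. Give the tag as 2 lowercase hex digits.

0d

Key hex bytes 55 56 dd bf is 4 bytes ≤ B = 7; zero-pad to 7 bytes: K' = 55 56 dd bf 00 00 00.
K' ⊕ ipad = 63 60 eb 89 36 36 36.  K' ⊕ opad = 09 0a 81 e3 5c 5c 5c.
Inner input = (K'⊕ipad) ∥ m = 63 60 eb 89 36 36 36 ∥ 82 5f c8.
Inner hash: sum = 99+96+235+137+54+54+54+130+95+200 = 1154; mod 256 = 130 → 82.
Outer input = (K'⊕opad) ∥ inner = 09 0a 81 e3 5c 5c 5c ∥ 82.
Outer hash (tag): sum = 9+10+129+227+92+92+92+130 = 781; mod 256 = 13 → 0d.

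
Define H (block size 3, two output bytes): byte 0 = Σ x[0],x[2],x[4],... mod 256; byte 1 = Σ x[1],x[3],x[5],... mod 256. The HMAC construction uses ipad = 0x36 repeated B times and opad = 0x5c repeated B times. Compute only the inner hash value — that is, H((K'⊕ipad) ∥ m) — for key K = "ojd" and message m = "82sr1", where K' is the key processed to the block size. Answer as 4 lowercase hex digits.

Key "ojd" = 6f 6a 64 is exactly B = 3 bytes: K' = 6f 6a 64.
K' ⊕ ipad = 59 5c 52.
Inner input = 59 5c 52 ∥ 38 32 73 72 31.
Inner hash: even-index sum = 335 mod 256 = 79; odd-index sum = 312 mod 256 = 56 → 4f 38.

4f38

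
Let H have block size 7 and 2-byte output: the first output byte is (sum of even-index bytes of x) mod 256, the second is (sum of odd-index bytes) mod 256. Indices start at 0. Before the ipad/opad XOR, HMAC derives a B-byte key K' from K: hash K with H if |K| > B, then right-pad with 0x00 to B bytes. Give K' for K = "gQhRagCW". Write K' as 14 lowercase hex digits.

73610000000000

|K| = 8 > B = 7, so first hash the key.
H(K): even-index sum = 371 mod 256 = 115; odd-index sum = 353 mod 256 = 97 → 73 61.
Zero-pad H(K) = 73 61 to 7 bytes: K' = 73 61 00 00 00 00 00.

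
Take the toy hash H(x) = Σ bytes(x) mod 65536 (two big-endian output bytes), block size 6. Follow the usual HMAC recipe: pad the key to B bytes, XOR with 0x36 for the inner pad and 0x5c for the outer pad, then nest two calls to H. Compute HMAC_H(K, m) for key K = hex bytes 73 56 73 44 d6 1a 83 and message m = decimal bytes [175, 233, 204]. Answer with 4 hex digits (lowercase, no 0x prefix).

Key hex bytes 73 56 73 44 d6 1a 83 is 7 bytes > B = 6, so hash it first: H(key) = 02 f3, then zero-pad to 6 bytes: K' = 02 f3 00 00 00 00.
K' ⊕ ipad = 34 c5 36 36 36 36.  K' ⊕ opad = 5e af 5c 5c 5c 5c.
Inner input = (K'⊕ipad) ∥ m = 34 c5 36 36 36 36 ∥ af e9 cc.
Inner hash: sum = 52+197+54+54+54+54+175+233+204 = 1077 → 04 35.
Outer input = (K'⊕opad) ∥ inner = 5e af 5c 5c 5c 5c ∥ 04 35.
Outer hash (tag): sum = 94+175+92+92+92+92+4+53 = 694 → 02 b6.

02b6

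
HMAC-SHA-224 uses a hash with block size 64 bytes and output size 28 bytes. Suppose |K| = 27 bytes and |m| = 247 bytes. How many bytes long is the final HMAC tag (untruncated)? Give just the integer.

28

The tag is one SHA-224 digest: 28 bytes.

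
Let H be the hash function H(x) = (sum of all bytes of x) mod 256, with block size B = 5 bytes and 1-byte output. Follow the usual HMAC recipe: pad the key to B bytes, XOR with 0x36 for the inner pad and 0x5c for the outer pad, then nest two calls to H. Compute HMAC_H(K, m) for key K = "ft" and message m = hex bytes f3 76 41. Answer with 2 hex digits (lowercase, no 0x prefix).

Key "ft" = 66 74 is 2 bytes ≤ B = 5; zero-pad to 5 bytes: K' = 66 74 00 00 00.
K' ⊕ ipad = 50 42 36 36 36.  K' ⊕ opad = 3a 28 5c 5c 5c.
Inner input = (K'⊕ipad) ∥ m = 50 42 36 36 36 ∥ f3 76 41.
Inner hash: sum = 80+66+54+54+54+243+118+65 = 734; mod 256 = 222 → de.
Outer input = (K'⊕opad) ∥ inner = 3a 28 5c 5c 5c ∥ de.
Outer hash (tag): sum = 58+40+92+92+92+222 = 596; mod 256 = 84 → 54.

54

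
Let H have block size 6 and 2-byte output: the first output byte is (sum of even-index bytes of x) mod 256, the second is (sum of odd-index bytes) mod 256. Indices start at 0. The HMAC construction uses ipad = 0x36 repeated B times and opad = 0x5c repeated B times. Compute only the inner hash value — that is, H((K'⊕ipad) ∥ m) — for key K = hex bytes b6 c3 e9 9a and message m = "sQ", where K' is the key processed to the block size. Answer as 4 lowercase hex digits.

Key hex bytes b6 c3 e9 9a is 4 bytes ≤ B = 6; zero-pad to 6 bytes: K' = b6 c3 e9 9a 00 00.
K' ⊕ ipad = 80 f5 df ac 36 36.
Inner input = 80 f5 df ac 36 36 ∥ 73 51.
Inner hash: even-index sum = 520 mod 256 = 8; odd-index sum = 552 mod 256 = 40 → 08 28.

0828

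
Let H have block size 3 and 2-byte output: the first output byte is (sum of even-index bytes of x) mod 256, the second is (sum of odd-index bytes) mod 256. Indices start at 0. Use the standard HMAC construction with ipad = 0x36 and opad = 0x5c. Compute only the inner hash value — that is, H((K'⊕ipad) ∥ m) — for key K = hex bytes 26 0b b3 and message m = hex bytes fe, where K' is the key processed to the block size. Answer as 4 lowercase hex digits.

Key hex bytes 26 0b b3 is exactly B = 3 bytes: K' = 26 0b b3.
K' ⊕ ipad = 10 3d 85.
Inner input = 10 3d 85 ∥ fe.
Inner hash: even-index sum = 149 mod 256 = 149; odd-index sum = 315 mod 256 = 59 → 95 3b.

953b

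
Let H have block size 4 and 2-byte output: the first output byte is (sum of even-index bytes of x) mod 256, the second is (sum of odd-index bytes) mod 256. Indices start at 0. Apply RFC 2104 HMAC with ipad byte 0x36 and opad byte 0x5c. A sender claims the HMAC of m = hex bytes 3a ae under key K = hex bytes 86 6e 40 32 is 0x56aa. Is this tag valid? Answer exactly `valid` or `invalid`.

Key hex bytes 86 6e 40 32 is exactly B = 4 bytes: K' = 86 6e 40 32.
K' ⊕ ipad = b0 58 76 04; K' ⊕ opad = da 32 1c 6e.
Inner hash: even-index sum = 352 mod 256 = 96; odd-index sum = 266 mod 256 = 10 → 60 0a.
Outer hash (recomputed tag): even-index sum = 342 mod 256 = 86; odd-index sum = 170 mod 256 = 170 → 56 aa.
Recomputed tag = 56aa; claimed = 56aa → match.

valid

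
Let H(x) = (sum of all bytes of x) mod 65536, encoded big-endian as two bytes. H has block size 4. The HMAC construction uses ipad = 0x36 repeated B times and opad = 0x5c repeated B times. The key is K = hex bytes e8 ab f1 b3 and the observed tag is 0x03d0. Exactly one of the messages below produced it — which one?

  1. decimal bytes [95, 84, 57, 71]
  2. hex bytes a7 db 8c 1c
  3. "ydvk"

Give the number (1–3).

3

Key hex bytes e8 ab f1 b3 is exactly B = 4 bytes: K' = e8 ab f1 b3.
K' ⊕ ipad = de 9d c7 85; K' ⊕ opad = b4 f7 ad ef.
m1: inner = H(de 9d c7 85 5f 54 39 47) = 03 fa; tag = H(b4 f7 ad ef 03 fa) = 0444
m2: inner = H(de 9d c7 85 a7 db 8c 1c) = 04 f1; tag = H(b4 f7 ad ef 04 f1) = 043c
m3: inner = H(de 9d c7 85 79 64 76 6b) = 04 85; tag = H(b4 f7 ad ef 04 85) = 03d0 ← matches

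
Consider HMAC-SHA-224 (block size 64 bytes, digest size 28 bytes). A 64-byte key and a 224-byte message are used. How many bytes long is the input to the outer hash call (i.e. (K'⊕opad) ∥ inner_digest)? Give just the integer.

92

Key is 64 ≤ 64 bytes, zero-padded: |K'| = 64.
Outer input = (K'⊕opad) ∥ H(inner) → 64 + 28 = 92 bytes.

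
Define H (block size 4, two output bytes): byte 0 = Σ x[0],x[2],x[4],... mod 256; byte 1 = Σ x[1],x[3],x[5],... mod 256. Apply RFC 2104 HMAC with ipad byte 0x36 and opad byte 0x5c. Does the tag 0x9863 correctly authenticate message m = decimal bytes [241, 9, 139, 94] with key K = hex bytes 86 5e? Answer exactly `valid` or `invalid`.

Key hex bytes 86 5e is 2 bytes ≤ B = 4; zero-pad to 4 bytes: K' = 86 5e 00 00.
K' ⊕ ipad = b0 68 36 36; K' ⊕ opad = da 02 5c 5c.
Inner hash: even-index sum = 610 mod 256 = 98; odd-index sum = 261 mod 256 = 5 → 62 05.
Outer hash (recomputed tag): even-index sum = 408 mod 256 = 152; odd-index sum = 99 mod 256 = 99 → 98 63.
Recomputed tag = 9863; claimed = 9863 → match.

valid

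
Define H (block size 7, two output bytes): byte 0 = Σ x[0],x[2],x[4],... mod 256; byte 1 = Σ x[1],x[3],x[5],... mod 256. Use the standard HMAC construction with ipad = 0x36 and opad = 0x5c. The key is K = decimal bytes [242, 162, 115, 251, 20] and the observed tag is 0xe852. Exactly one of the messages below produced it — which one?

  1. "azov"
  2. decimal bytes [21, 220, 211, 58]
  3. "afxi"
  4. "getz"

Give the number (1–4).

Key decimal bytes [242, 162, 115, 251, 20] = f2 a2 73 fb 14 is 5 bytes ≤ B = 7; zero-pad to 7 bytes: K' = f2 a2 73 fb 14 00 00.
K' ⊕ ipad = c4 94 45 cd 22 36 36; K' ⊕ opad = ae fe 2f a7 48 5c 5c.
m1: inner = H(c4 94 45 cd 22 36 36 61 7a 6f 76) = 51 67; tag = H(ae fe 2f a7 48 5c 5c 51 67) = e852 ← matches
m2: inner = H(c4 94 45 cd 22 36 36 15 dc d3 3a) = 77 7f; tag = H(ae fe 2f a7 48 5c 5c 77 7f) = 0078
m3: inner = H(c4 94 45 cd 22 36 36 61 66 78 69) = 30 70; tag = H(ae fe 2f a7 48 5c 5c 30 70) = f131
m4: inner = H(c4 94 45 cd 22 36 36 67 65 74 7a) = 40 72; tag = H(ae fe 2f a7 48 5c 5c 40 72) = f341

1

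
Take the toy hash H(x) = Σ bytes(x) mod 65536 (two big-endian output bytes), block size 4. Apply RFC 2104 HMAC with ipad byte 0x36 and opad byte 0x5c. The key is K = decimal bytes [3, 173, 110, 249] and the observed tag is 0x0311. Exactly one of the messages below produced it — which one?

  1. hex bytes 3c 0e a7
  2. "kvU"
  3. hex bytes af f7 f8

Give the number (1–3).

Key decimal bytes [3, 173, 110, 249] = 03 ad 6e f9 is exactly B = 4 bytes: K' = 03 ad 6e f9.
K' ⊕ ipad = 35 9b 58 cf; K' ⊕ opad = 5f f1 32 a5.
m1: inner = H(35 9b 58 cf 3c 0e a7) = 02 e8; tag = H(5f f1 32 a5 02 e8) = 0311 ← matches
m2: inner = H(35 9b 58 cf 6b 76 55) = 03 2d; tag = H(5f f1 32 a5 03 2d) = 0257
m3: inner = H(35 9b 58 cf af f7 f8) = 04 95; tag = H(5f f1 32 a5 04 95) = 02c0

1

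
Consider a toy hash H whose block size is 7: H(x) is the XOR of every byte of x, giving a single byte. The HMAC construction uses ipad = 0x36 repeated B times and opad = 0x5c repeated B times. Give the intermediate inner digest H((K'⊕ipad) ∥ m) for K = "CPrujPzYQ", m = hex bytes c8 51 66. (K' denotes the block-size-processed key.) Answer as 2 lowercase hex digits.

Key "CPrujPzYQ" = 43 50 72 75 6a 50 7a 59 51 is 9 bytes > B = 7, so hash it first: H(key) = 5c, then zero-pad to 7 bytes: K' = 5c 00 00 00 00 00 00.
K' ⊕ ipad = 6a 36 36 36 36 36 36.
Inner input = 6a 36 36 36 36 36 36 ∥ c8 51 66.
Inner hash: XOR 6a⊕36⊕36⊕36⊕36⊕36⊕36⊕c8⊕51⊕66 = 95.

95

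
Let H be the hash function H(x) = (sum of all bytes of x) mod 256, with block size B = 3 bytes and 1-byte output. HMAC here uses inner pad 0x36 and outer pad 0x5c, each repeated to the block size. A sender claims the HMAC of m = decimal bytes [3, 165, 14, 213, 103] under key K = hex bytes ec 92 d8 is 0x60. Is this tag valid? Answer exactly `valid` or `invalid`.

valid

Key hex bytes ec 92 d8 is exactly B = 3 bytes: K' = ec 92 d8.
K' ⊕ ipad = da a4 ee; K' ⊕ opad = b0 ce 84.
Inner hash: sum = 218+164+238+3+165+14+213+103 = 1118; mod 256 = 94 → 5e.
Outer hash (recomputed tag): sum = 176+206+132+94 = 608; mod 256 = 96 → 60.
Recomputed tag = 60; claimed = 60 → match.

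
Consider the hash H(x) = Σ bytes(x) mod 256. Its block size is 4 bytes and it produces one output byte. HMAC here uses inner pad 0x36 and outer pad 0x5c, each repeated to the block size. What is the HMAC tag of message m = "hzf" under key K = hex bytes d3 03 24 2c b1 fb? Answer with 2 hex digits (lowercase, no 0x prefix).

Key hex bytes d3 03 24 2c b1 fb is 6 bytes > B = 4, so hash it first: H(key) = d2, then zero-pad to 4 bytes: K' = d2 00 00 00.
K' ⊕ ipad = e4 36 36 36.  K' ⊕ opad = 8e 5c 5c 5c.
Inner input = (K'⊕ipad) ∥ m = e4 36 36 36 ∥ 68 7a 66.
Inner hash: sum = 228+54+54+54+104+122+102 = 718; mod 256 = 206 → ce.
Outer input = (K'⊕opad) ∥ inner = 8e 5c 5c 5c ∥ ce.
Outer hash (tag): sum = 142+92+92+92+206 = 624; mod 256 = 112 → 70.

70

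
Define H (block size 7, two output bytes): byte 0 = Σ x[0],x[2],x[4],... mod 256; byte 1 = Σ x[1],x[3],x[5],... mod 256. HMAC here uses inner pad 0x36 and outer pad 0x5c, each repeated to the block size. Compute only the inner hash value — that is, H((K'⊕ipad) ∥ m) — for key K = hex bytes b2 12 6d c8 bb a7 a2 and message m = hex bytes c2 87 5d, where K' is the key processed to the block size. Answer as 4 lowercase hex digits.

Key hex bytes b2 12 6d c8 bb a7 a2 is exactly B = 7 bytes: K' = b2 12 6d c8 bb a7 a2.
K' ⊕ ipad = 84 24 5b fe 8d 91 94.
Inner input = 84 24 5b fe 8d 91 94 ∥ c2 87 5d.
Inner hash: even-index sum = 647 mod 256 = 135; odd-index sum = 722 mod 256 = 210 → 87 d2.

87d2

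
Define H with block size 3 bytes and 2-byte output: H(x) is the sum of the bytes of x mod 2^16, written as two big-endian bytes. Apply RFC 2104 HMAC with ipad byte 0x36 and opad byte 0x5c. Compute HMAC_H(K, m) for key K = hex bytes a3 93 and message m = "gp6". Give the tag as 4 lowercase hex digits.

02a9

Key hex bytes a3 93 is 2 bytes ≤ B = 3; zero-pad to 3 bytes: K' = a3 93 00.
K' ⊕ ipad = 95 a5 36.  K' ⊕ opad = ff cf 5c.
Inner input = (K'⊕ipad) ∥ m = 95 a5 36 ∥ 67 70 36.
Inner hash: sum = 149+165+54+103+112+54 = 637 → 02 7d.
Outer input = (K'⊕opad) ∥ inner = ff cf 5c ∥ 02 7d.
Outer hash (tag): sum = 255+207+92+2+125 = 681 → 02 a9.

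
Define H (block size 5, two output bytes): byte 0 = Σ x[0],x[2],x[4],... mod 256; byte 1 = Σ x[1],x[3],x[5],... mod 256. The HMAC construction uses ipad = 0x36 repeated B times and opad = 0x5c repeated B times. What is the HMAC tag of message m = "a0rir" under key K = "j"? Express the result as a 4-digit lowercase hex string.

Key "j" = 6a is 1 byte ≤ B = 5; zero-pad to 5 bytes: K' = 6a 00 00 00 00.
K' ⊕ ipad = 5c 36 36 36 36.  K' ⊕ opad = 36 5c 5c 5c 5c.
Inner input = (K'⊕ipad) ∥ m = 5c 36 36 36 36 ∥ 61 30 72 69 72.
Inner hash: even-index sum = 353 mod 256 = 97; odd-index sum = 433 mod 256 = 177 → 61 b1.
Outer input = (K'⊕opad) ∥ inner = 36 5c 5c 5c 5c ∥ 61 b1.
Outer hash (tag): even-index sum = 415 mod 256 = 159; odd-index sum = 281 mod 256 = 25 → 9f 19.

9f19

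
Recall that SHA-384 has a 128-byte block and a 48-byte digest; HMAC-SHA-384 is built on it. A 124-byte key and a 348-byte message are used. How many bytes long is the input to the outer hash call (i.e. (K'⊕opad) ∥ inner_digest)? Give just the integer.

176

Key is 124 ≤ 128 bytes, zero-padded: |K'| = 128.
Outer input = (K'⊕opad) ∥ H(inner) → 128 + 48 = 176 bytes.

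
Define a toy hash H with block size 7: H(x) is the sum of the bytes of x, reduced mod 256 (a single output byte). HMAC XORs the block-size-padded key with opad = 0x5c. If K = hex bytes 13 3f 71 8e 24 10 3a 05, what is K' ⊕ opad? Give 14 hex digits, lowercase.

Key hex bytes 13 3f 71 8e 24 10 3a 05 is 8 bytes > B = 7, so hash it first: H(key) = c4, then zero-pad to 7 bytes: K' = c4 00 00 00 00 00 00.
XOR each byte with 0x5c: c4⊕5c=98, 00⊕5c=5c, 00⊕5c=5c, 00⊕5c=5c, 00⊕5c=5c, 00⊕5c=5c, 00⊕5c=5c.

985c5c5c5c5c5c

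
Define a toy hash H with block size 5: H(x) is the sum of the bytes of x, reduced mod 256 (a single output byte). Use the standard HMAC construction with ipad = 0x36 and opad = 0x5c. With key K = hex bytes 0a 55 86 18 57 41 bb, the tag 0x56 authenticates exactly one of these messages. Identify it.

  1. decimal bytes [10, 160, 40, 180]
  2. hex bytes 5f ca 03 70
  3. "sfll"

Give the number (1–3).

Key hex bytes 0a 55 86 18 57 41 bb is 7 bytes > B = 5, so hash it first: H(key) = 50, then zero-pad to 5 bytes: K' = 50 00 00 00 00.
K' ⊕ ipad = 66 36 36 36 36; K' ⊕ opad = 0c 5c 5c 5c 5c.
m1: inner = H(66 36 36 36 36 0a a0 28 b4) = c4; tag = H(0c 5c 5c 5c 5c c4) = 40
m2: inner = H(66 36 36 36 36 5f ca 03 70) = da; tag = H(0c 5c 5c 5c 5c da) = 56 ← matches
m3: inner = H(66 36 36 36 36 73 66 6c 6c) = ef; tag = H(0c 5c 5c 5c 5c ef) = 6b

2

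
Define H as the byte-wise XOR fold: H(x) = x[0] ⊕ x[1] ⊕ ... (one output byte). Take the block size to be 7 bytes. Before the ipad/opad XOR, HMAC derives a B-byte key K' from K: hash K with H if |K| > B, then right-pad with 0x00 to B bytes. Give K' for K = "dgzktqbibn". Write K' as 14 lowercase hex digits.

|K| = 10 > B = 7, so first hash the key.
H(K): XOR 64⊕67⊕7a⊕6b⊕74⊕71⊕62⊕69⊕62⊕6e = 10.
Zero-pad H(K) = 10 to 7 bytes: K' = 10 00 00 00 00 00 00.

10000000000000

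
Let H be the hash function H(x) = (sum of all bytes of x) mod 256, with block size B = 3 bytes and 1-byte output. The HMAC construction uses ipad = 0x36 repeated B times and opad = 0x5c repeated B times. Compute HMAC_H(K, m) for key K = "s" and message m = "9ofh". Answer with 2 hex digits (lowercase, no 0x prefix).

Key "s" = 73 is 1 byte ≤ B = 3; zero-pad to 3 bytes: K' = 73 00 00.
K' ⊕ ipad = 45 36 36.  K' ⊕ opad = 2f 5c 5c.
Inner input = (K'⊕ipad) ∥ m = 45 36 36 ∥ 39 6f 66 68.
Inner hash: sum = 69+54+54+57+111+102+104 = 551; mod 256 = 39 → 27.
Outer input = (K'⊕opad) ∥ inner = 2f 5c 5c ∥ 27.
Outer hash (tag): sum = 47+92+92+39 = 270; mod 256 = 14 → 0e.

0e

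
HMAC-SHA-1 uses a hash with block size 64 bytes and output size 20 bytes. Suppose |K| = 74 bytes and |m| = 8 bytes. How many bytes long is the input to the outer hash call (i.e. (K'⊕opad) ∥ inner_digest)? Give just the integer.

84

Key is 74 > 64 bytes, so it is hashed to 20 bytes then zero-padded to 64: |K'| = 64.
Outer input = (K'⊕opad) ∥ H(inner) → 64 + 20 = 84 bytes.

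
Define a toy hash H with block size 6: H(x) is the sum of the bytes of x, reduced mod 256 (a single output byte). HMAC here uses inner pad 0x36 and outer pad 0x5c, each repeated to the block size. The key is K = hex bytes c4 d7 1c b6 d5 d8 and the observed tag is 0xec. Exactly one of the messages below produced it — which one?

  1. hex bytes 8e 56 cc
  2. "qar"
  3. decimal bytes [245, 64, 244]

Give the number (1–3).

Key hex bytes c4 d7 1c b6 d5 d8 is exactly B = 6 bytes: K' = c4 d7 1c b6 d5 d8.
K' ⊕ ipad = f2 e1 2a 80 e3 ee; K' ⊕ opad = 98 8b 40 ea 89 84.
m1: inner = H(f2 e1 2a 80 e3 ee 8e 56 cc) = fe; tag = H(98 8b 40 ea 89 84 fe) = 58
m2: inner = H(f2 e1 2a 80 e3 ee 71 61 72) = 92; tag = H(98 8b 40 ea 89 84 92) = ec ← matches
m3: inner = H(f2 e1 2a 80 e3 ee f5 40 f4) = 77; tag = H(98 8b 40 ea 89 84 77) = d1

2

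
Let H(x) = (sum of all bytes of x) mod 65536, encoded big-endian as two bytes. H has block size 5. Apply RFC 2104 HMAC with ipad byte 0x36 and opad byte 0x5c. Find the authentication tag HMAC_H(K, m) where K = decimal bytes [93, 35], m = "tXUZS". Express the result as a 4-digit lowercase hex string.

0286

Key decimal bytes [93, 35] = 5d 23 is 2 bytes ≤ B = 5; zero-pad to 5 bytes: K' = 5d 23 00 00 00.
K' ⊕ ipad = 6b 15 36 36 36.  K' ⊕ opad = 01 7f 5c 5c 5c.
Inner input = (K'⊕ipad) ∥ m = 6b 15 36 36 36 ∥ 74 58 55 5a 53.
Inner hash: sum = 107+21+54+54+54+116+88+85+90+83 = 752 → 02 f0.
Outer input = (K'⊕opad) ∥ inner = 01 7f 5c 5c 5c ∥ 02 f0.
Outer hash (tag): sum = 1+127+92+92+92+2+240 = 646 → 02 86.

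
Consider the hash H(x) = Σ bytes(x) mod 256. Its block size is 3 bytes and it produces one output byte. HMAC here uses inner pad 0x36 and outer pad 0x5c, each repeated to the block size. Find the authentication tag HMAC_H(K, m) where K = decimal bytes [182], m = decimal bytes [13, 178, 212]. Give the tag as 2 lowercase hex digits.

21

Key decimal bytes [182] = b6 is 1 byte ≤ B = 3; zero-pad to 3 bytes: K' = b6 00 00.
K' ⊕ ipad = 80 36 36.  K' ⊕ opad = ea 5c 5c.
Inner input = (K'⊕ipad) ∥ m = 80 36 36 ∥ 0d b2 d4.
Inner hash: sum = 128+54+54+13+178+212 = 639; mod 256 = 127 → 7f.
Outer input = (K'⊕opad) ∥ inner = ea 5c 5c ∥ 7f.
Outer hash (tag): sum = 234+92+92+127 = 545; mod 256 = 33 → 21.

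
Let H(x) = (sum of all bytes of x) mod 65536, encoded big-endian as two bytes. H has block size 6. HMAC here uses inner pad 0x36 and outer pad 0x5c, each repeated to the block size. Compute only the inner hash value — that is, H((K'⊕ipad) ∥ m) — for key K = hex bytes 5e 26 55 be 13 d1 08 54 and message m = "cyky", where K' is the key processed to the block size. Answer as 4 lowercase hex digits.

03ad

Key hex bytes 5e 26 55 be 13 d1 08 54 is 8 bytes > B = 6, so hash it first: H(key) = 02 d7, then zero-pad to 6 bytes: K' = 02 d7 00 00 00 00.
K' ⊕ ipad = 34 e1 36 36 36 36.
Inner input = 34 e1 36 36 36 36 ∥ 63 79 6b 79.
Inner hash: sum = 52+225+54+54+54+54+99+121+107+121 = 941 → 03 ad.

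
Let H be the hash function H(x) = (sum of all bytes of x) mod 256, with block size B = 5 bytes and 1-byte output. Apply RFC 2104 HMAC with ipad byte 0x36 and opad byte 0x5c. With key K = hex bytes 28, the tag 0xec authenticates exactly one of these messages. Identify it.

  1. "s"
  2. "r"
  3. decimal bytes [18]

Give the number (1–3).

3

Key hex bytes 28 is 1 byte ≤ B = 5; zero-pad to 5 bytes: K' = 28 00 00 00 00.
K' ⊕ ipad = 1e 36 36 36 36; K' ⊕ opad = 74 5c 5c 5c 5c.
m1: inner = H(1e 36 36 36 36 73) = 69; tag = H(74 5c 5c 5c 5c 69) = 4d
m2: inner = H(1e 36 36 36 36 72) = 68; tag = H(74 5c 5c 5c 5c 68) = 4c
m3: inner = H(1e 36 36 36 36 12) = 08; tag = H(74 5c 5c 5c 5c 08) = ec ← matches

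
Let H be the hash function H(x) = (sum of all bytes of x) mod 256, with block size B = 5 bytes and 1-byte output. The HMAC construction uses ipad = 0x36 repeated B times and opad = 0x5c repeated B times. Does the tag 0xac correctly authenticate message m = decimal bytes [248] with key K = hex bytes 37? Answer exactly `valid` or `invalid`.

Key hex bytes 37 is 1 byte ≤ B = 5; zero-pad to 5 bytes: K' = 37 00 00 00 00.
K' ⊕ ipad = 01 36 36 36 36; K' ⊕ opad = 6b 5c 5c 5c 5c.
Inner hash: sum = 1+54+54+54+54+248 = 465; mod 256 = 209 → d1.
Outer hash (recomputed tag): sum = 107+92+92+92+92+209 = 684; mod 256 = 172 → ac.
Recomputed tag = ac; claimed = ac → match.

valid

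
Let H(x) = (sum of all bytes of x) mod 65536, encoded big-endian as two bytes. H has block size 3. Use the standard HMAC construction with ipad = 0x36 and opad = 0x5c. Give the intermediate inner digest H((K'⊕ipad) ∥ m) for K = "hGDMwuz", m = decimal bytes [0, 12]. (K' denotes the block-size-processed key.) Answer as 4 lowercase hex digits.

Key "hGDMwuz" = 68 47 44 4d 77 75 7a is 7 bytes > B = 3, so hash it first: H(key) = 02 a6, then zero-pad to 3 bytes: K' = 02 a6 00.
K' ⊕ ipad = 34 90 36.
Inner input = 34 90 36 ∥ 00 0c.
Inner hash: sum = 52+144+54+0+12 = 262 → 01 06.

0106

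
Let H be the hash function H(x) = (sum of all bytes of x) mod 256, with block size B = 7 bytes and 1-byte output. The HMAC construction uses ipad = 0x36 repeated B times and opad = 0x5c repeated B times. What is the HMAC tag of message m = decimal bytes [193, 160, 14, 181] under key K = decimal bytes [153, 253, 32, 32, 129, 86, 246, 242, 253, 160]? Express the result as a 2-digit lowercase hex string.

Key decimal bytes [153, 253, 32, 32, 129, 86, 246, 242, 253, 160] = 99 fd 20 20 81 56 f6 f2 fd a0 is 10 bytes > B = 7, so hash it first: H(key) = 32, then zero-pad to 7 bytes: K' = 32 00 00 00 00 00 00.
K' ⊕ ipad = 04 36 36 36 36 36 36.  K' ⊕ opad = 6e 5c 5c 5c 5c 5c 5c.
Inner input = (K'⊕ipad) ∥ m = 04 36 36 36 36 36 36 ∥ c1 a0 0e b5.
Inner hash: sum = 4+54+54+54+54+54+54+193+160+14+181 = 876; mod 256 = 108 → 6c.
Outer input = (K'⊕opad) ∥ inner = 6e 5c 5c 5c 5c 5c 5c ∥ 6c.
Outer hash (tag): sum = 110+92+92+92+92+92+92+108 = 770; mod 256 = 2 → 02.

02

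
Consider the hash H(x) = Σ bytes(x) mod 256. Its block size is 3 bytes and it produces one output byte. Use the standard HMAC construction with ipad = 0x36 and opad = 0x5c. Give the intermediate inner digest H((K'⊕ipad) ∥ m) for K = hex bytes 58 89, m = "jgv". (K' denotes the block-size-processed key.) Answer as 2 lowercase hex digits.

aa

Key hex bytes 58 89 is 2 bytes ≤ B = 3; zero-pad to 3 bytes: K' = 58 89 00.
K' ⊕ ipad = 6e bf 36.
Inner input = 6e bf 36 ∥ 6a 67 76.
Inner hash: sum = 110+191+54+106+103+118 = 682; mod 256 = 170 → aa.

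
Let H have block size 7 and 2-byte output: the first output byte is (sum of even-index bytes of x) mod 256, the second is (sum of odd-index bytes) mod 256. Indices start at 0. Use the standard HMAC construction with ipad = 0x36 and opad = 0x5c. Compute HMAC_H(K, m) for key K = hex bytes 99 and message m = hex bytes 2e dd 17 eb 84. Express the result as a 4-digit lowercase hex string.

442d

Key hex bytes 99 is 1 byte ≤ B = 7; zero-pad to 7 bytes: K' = 99 00 00 00 00 00 00.
K' ⊕ ipad = af 36 36 36 36 36 36.  K' ⊕ opad = c5 5c 5c 5c 5c 5c 5c.
Inner input = (K'⊕ipad) ∥ m = af 36 36 36 36 36 36 ∥ 2e dd 17 eb 84.
Inner hash: even-index sum = 793 mod 256 = 25; odd-index sum = 363 mod 256 = 107 → 19 6b.
Outer input = (K'⊕opad) ∥ inner = c5 5c 5c 5c 5c 5c 5c ∥ 19 6b.
Outer hash (tag): even-index sum = 580 mod 256 = 68; odd-index sum = 301 mod 256 = 45 → 44 2d.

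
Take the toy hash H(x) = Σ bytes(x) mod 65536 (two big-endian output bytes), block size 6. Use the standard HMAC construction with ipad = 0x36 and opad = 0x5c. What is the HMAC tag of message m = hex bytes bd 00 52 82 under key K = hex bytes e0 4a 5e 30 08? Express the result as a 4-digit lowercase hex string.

Key hex bytes e0 4a 5e 30 08 is 5 bytes ≤ B = 6; zero-pad to 6 bytes: K' = e0 4a 5e 30 08 00.
K' ⊕ ipad = d6 7c 68 06 3e 36.  K' ⊕ opad = bc 16 02 6c 54 5c.
Inner input = (K'⊕ipad) ∥ m = d6 7c 68 06 3e 36 ∥ bd 00 52 82.
Inner hash: sum = 214+124+104+6+62+54+189+0+82+130 = 965 → 03 c5.
Outer input = (K'⊕opad) ∥ inner = bc 16 02 6c 54 5c ∥ 03 c5.
Outer hash (tag): sum = 188+22+2+108+84+92+3+197 = 696 → 02 b8.

02b8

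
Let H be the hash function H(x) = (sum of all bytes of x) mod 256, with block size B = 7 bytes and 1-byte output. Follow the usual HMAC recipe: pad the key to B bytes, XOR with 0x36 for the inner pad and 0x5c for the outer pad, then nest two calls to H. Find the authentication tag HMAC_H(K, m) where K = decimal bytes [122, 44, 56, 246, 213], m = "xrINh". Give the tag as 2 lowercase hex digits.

51

Key decimal bytes [122, 44, 56, 246, 213] = 7a 2c 38 f6 d5 is 5 bytes ≤ B = 7; zero-pad to 7 bytes: K' = 7a 2c 38 f6 d5 00 00.
K' ⊕ ipad = 4c 1a 0e c0 e3 36 36.  K' ⊕ opad = 26 70 64 aa 89 5c 5c.
Inner input = (K'⊕ipad) ∥ m = 4c 1a 0e c0 e3 36 36 ∥ 78 72 49 4e 68.
Inner hash: sum = 76+26+14+192+227+54+54+120+114+73+78+104 = 1132; mod 256 = 108 → 6c.
Outer input = (K'⊕opad) ∥ inner = 26 70 64 aa 89 5c 5c ∥ 6c.
Outer hash (tag): sum = 38+112+100+170+137+92+92+108 = 849; mod 256 = 81 → 51.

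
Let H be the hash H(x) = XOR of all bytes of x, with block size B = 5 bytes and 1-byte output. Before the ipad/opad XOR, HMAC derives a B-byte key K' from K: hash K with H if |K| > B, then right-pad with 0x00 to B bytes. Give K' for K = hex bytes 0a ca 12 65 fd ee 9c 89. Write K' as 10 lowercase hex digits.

b100000000

|K| = 8 > B = 5, so first hash the key.
H(K): XOR 0a⊕ca⊕12⊕65⊕fd⊕ee⊕9c⊕89 = b1.
Zero-pad H(K) = b1 to 5 bytes: K' = b1 00 00 00 00.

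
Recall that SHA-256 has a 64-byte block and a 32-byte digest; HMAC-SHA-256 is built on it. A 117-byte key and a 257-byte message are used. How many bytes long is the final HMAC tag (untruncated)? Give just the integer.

32

The tag is one SHA-256 digest: 32 bytes.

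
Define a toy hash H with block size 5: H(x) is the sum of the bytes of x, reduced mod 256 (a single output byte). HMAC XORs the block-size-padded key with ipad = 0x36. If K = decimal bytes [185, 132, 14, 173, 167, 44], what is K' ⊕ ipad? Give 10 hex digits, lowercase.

Key decimal bytes [185, 132, 14, 173, 167, 44] = b9 84 0e ad a7 2c is 6 bytes > B = 5, so hash it first: H(key) = cb, then zero-pad to 5 bytes: K' = cb 00 00 00 00.
XOR each byte with 0x36: cb⊕36=fd, 00⊕36=36, 00⊕36=36, 00⊕36=36, 00⊕36=36.

fd36363636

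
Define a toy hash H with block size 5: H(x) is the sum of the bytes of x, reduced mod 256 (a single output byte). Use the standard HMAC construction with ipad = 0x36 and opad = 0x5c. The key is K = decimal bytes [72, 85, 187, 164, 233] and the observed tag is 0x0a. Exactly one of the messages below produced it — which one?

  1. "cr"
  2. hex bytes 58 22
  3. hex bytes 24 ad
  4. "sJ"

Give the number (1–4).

2

Key decimal bytes [72, 85, 187, 164, 233] = 48 55 bb a4 e9 is exactly B = 5 bytes: K' = 48 55 bb a4 e9.
K' ⊕ ipad = 7e 63 8d 92 df; K' ⊕ opad = 14 09 e7 f8 b5.
m1: inner = H(7e 63 8d 92 df 63 72) = b4; tag = H(14 09 e7 f8 b5 b4) = 65
m2: inner = H(7e 63 8d 92 df 58 22) = 59; tag = H(14 09 e7 f8 b5 59) = 0a ← matches
m3: inner = H(7e 63 8d 92 df 24 ad) = b0; tag = H(14 09 e7 f8 b5 b0) = 61
m4: inner = H(7e 63 8d 92 df 73 4a) = 9c; tag = H(14 09 e7 f8 b5 9c) = 4d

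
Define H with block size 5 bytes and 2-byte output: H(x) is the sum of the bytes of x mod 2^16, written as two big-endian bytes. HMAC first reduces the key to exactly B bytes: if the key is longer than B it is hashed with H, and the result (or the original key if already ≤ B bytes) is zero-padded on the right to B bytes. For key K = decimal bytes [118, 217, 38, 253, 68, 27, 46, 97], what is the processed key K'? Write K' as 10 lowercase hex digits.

|K| = 8 > B = 5, so first hash the key.
H(K): sum = 118+217+38+253+68+27+46+97 = 864 → 03 60.
Zero-pad H(K) = 03 60 to 5 bytes: K' = 03 60 00 00 00.

0360000000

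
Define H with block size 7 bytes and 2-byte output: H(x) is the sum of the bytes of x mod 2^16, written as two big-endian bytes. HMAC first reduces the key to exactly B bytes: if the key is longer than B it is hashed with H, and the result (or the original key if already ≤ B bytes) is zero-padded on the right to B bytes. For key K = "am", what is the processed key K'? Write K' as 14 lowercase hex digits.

Key "am" = 61 6d is 2 bytes ≤ B = 7; zero-pad to 7 bytes: K' = 61 6d 00 00 00 00 00.

616d0000000000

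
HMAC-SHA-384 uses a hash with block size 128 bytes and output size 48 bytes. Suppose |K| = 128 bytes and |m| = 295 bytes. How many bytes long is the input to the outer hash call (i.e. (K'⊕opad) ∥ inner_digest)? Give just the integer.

Key is 128 ≤ 128 bytes, zero-padded: |K'| = 128.
Outer input = (K'⊕opad) ∥ H(inner) → 128 + 48 = 176 bytes.

176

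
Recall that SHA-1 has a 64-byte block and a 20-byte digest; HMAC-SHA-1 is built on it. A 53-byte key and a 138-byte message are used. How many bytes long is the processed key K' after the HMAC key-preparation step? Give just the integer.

Key is 53 ≤ 64 bytes, zero-padded: |K'| = 64.

64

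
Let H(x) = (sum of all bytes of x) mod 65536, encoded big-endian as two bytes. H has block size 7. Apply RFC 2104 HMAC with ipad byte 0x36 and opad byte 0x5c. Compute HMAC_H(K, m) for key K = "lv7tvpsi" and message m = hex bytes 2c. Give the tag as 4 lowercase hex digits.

Key "lv7tvpsi" = 6c 76 37 74 76 70 73 69 is 8 bytes > B = 7, so hash it first: H(key) = 03 4f, then zero-pad to 7 bytes: K' = 03 4f 00 00 00 00 00.
K' ⊕ ipad = 35 79 36 36 36 36 36.  K' ⊕ opad = 5f 13 5c 5c 5c 5c 5c.
Inner input = (K'⊕ipad) ∥ m = 35 79 36 36 36 36 36 ∥ 2c.
Inner hash: sum = 53+121+54+54+54+54+54+44 = 488 → 01 e8.
Outer input = (K'⊕opad) ∥ inner = 5f 13 5c 5c 5c 5c 5c ∥ 01 e8.
Outer hash (tag): sum = 95+19+92+92+92+92+92+1+232 = 807 → 03 27.

0327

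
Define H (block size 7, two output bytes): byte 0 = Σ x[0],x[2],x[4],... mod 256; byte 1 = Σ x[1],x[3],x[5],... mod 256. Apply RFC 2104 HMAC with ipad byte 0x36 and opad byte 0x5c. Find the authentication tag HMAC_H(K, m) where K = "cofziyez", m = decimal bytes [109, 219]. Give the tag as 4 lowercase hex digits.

a256

Key "cofziyez" = 63 6f 66 7a 69 79 65 7a is 8 bytes > B = 7, so hash it first: H(key) = 97 dc, then zero-pad to 7 bytes: K' = 97 dc 00 00 00 00 00.
K' ⊕ ipad = a1 ea 36 36 36 36 36.  K' ⊕ opad = cb 80 5c 5c 5c 5c 5c.
Inner input = (K'⊕ipad) ∥ m = a1 ea 36 36 36 36 36 ∥ 6d db.
Inner hash: even-index sum = 542 mod 256 = 30; odd-index sum = 451 mod 256 = 195 → 1e c3.
Outer input = (K'⊕opad) ∥ inner = cb 80 5c 5c 5c 5c 5c ∥ 1e c3.
Outer hash (tag): even-index sum = 674 mod 256 = 162; odd-index sum = 342 mod 256 = 86 → a2 56.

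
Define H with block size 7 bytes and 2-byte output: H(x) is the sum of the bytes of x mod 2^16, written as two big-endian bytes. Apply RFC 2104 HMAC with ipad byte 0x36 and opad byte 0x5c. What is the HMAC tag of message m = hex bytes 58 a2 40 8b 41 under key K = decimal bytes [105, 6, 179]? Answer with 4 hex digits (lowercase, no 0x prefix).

Key decimal bytes [105, 6, 179] = 69 06 b3 is 3 bytes ≤ B = 7; zero-pad to 7 bytes: K' = 69 06 b3 00 00 00 00.
K' ⊕ ipad = 5f 30 85 36 36 36 36.  K' ⊕ opad = 35 5a ef 5c 5c 5c 5c.
Inner input = (K'⊕ipad) ∥ m = 5f 30 85 36 36 36 36 ∥ 58 a2 40 8b 41.
Inner hash: sum = 95+48+133+54+54+54+54+88+162+64+139+65 = 1010 → 03 f2.
Outer input = (K'⊕opad) ∥ inner = 35 5a ef 5c 5c 5c 5c ∥ 03 f2.
Outer hash (tag): sum = 53+90+239+92+92+92+92+3+242 = 995 → 03 e3.

03e3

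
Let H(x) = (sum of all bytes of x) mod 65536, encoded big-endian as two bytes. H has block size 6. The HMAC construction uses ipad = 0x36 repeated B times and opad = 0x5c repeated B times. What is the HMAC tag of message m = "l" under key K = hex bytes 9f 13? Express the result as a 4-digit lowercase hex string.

0296

Key hex bytes 9f 13 is 2 bytes ≤ B = 6; zero-pad to 6 bytes: K' = 9f 13 00 00 00 00.
K' ⊕ ipad = a9 25 36 36 36 36.  K' ⊕ opad = c3 4f 5c 5c 5c 5c.
Inner input = (K'⊕ipad) ∥ m = a9 25 36 36 36 36 ∥ 6c.
Inner hash: sum = 169+37+54+54+54+54+108 = 530 → 02 12.
Outer input = (K'⊕opad) ∥ inner = c3 4f 5c 5c 5c 5c ∥ 02 12.
Outer hash (tag): sum = 195+79+92+92+92+92+2+18 = 662 → 02 96.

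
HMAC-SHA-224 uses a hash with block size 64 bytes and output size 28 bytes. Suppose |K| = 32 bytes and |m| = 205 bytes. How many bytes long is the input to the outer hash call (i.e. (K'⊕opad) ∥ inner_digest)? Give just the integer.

Key is 32 ≤ 64 bytes, zero-padded: |K'| = 64.
Outer input = (K'⊕opad) ∥ H(inner) → 64 + 28 = 92 bytes.

92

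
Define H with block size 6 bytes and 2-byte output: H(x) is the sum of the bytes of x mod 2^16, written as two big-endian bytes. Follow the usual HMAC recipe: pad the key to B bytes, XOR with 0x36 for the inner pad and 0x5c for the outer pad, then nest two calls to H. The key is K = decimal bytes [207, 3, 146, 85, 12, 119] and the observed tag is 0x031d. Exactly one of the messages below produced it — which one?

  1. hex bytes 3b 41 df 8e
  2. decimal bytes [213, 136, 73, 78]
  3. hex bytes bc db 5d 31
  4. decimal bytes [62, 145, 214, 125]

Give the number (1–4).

3

Key decimal bytes [207, 3, 146, 85, 12, 119] = cf 03 92 55 0c 77 is exactly B = 6 bytes: K' = cf 03 92 55 0c 77.
K' ⊕ ipad = f9 35 a4 63 3a 41; K' ⊕ opad = 93 5f ce 09 50 2b.
m1: inner = H(f9 35 a4 63 3a 41 3b 41 df 8e) = 04 99; tag = H(93 5f ce 09 50 2b 04 99) = 02e1
m2: inner = H(f9 35 a4 63 3a 41 d5 88 49 4e) = 04 a4; tag = H(93 5f ce 09 50 2b 04 a4) = 02ec
m3: inner = H(f9 35 a4 63 3a 41 bc db 5d 31) = 04 d5; tag = H(93 5f ce 09 50 2b 04 d5) = 031d ← matches
m4: inner = H(f9 35 a4 63 3a 41 3e 91 d6 7d) = 04 d2; tag = H(93 5f ce 09 50 2b 04 d2) = 031a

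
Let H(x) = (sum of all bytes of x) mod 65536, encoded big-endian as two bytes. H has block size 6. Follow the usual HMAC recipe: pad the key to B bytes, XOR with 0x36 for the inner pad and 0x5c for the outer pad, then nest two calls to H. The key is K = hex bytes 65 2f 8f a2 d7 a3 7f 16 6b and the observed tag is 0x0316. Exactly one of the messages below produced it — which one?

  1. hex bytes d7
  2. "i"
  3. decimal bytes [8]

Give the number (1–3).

1

Key hex bytes 65 2f 8f a2 d7 a3 7f 16 6b is 9 bytes > B = 6, so hash it first: H(key) = 04 3f, then zero-pad to 6 bytes: K' = 04 3f 00 00 00 00.
K' ⊕ ipad = 32 09 36 36 36 36; K' ⊕ opad = 58 63 5c 5c 5c 5c.
m1: inner = H(32 09 36 36 36 36 d7) = 01 ea; tag = H(58 63 5c 5c 5c 5c 01 ea) = 0316 ← matches
m2: inner = H(32 09 36 36 36 36 69) = 01 7c; tag = H(58 63 5c 5c 5c 5c 01 7c) = 02a8
m3: inner = H(32 09 36 36 36 36 08) = 01 1b; tag = H(58 63 5c 5c 5c 5c 01 1b) = 0247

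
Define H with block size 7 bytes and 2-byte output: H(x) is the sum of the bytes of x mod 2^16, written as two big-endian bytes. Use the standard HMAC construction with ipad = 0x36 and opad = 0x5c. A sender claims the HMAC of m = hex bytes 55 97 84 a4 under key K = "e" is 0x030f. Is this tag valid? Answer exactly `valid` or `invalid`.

Key "e" = 65 is 1 byte ≤ B = 7; zero-pad to 7 bytes: K' = 65 00 00 00 00 00 00.
K' ⊕ ipad = 53 36 36 36 36 36 36; K' ⊕ opad = 39 5c 5c 5c 5c 5c 5c.
Inner hash: sum = 83+54+54+54+54+54+54+85+151+132+164 = 939 → 03 ab.
Outer hash (recomputed tag): sum = 57+92+92+92+92+92+92+3+171 = 783 → 03 0f.
Recomputed tag = 030f; claimed = 030f → match.

valid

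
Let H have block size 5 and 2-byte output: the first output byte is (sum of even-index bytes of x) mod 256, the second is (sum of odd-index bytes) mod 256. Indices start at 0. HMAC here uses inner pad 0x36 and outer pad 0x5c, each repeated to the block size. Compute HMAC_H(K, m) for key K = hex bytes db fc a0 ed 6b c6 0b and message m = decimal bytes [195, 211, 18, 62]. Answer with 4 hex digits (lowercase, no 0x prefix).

0993

Key hex bytes db fc a0 ed 6b c6 0b is 7 bytes > B = 5, so hash it first: H(key) = f1 af, then zero-pad to 5 bytes: K' = f1 af 00 00 00.
K' ⊕ ipad = c7 99 36 36 36.  K' ⊕ opad = ad f3 5c 5c 5c.
Inner input = (K'⊕ipad) ∥ m = c7 99 36 36 36 ∥ c3 d3 12 3e.
Inner hash: even-index sum = 580 mod 256 = 68; odd-index sum = 420 mod 256 = 164 → 44 a4.
Outer input = (K'⊕opad) ∥ inner = ad f3 5c 5c 5c ∥ 44 a4.
Outer hash (tag): even-index sum = 521 mod 256 = 9; odd-index sum = 403 mod 256 = 147 → 09 93.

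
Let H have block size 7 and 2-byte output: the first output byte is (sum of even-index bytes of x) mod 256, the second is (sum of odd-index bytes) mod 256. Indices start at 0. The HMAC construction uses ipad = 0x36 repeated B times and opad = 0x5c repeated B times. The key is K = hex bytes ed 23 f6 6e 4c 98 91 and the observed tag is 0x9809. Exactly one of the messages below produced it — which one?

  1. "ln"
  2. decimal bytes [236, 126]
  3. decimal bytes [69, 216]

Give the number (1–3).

3

Key hex bytes ed 23 f6 6e 4c 98 91 is exactly B = 7 bytes: K' = ed 23 f6 6e 4c 98 91.
K' ⊕ ipad = db 15 c0 58 7a ae a7; K' ⊕ opad = b1 7f aa 32 10 c4 cd.
m1: inner = H(db 15 c0 58 7a ae a7 6c 6e) = 2a 87; tag = H(b1 7f aa 32 10 c4 cd 2a 87) = bf9f
m2: inner = H(db 15 c0 58 7a ae a7 ec 7e) = 3a 07; tag = H(b1 7f aa 32 10 c4 cd 3a 07) = 3faf
m3: inner = H(db 15 c0 58 7a ae a7 45 d8) = 94 60; tag = H(b1 7f aa 32 10 c4 cd 94 60) = 9809 ← matches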